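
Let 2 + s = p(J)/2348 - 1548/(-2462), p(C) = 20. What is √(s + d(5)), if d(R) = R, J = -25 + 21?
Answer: 2*√474797533387/722597 ≈ 1.9072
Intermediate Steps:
J = -4
s = -984701/722597 (s = -2 + (20/2348 - 1548/(-2462)) = -2 + (20*(1/2348) - 1548*(-1/2462)) = -2 + (5/587 + 774/1231) = -2 + 460493/722597 = -984701/722597 ≈ -1.3627)
√(s + d(5)) = √(-984701/722597 + 5) = √(2628284/722597) = 2*√474797533387/722597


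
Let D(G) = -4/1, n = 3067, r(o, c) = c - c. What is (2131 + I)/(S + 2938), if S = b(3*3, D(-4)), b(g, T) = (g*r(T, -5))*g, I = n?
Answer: 23/13 ≈ 1.7692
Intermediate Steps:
r(o, c) = 0
I = 3067
D(G) = -4 (D(G) = -4*1 = -4)
b(g, T) = 0 (b(g, T) = (g*0)*g = 0*g = 0)
S = 0
(2131 + I)/(S + 2938) = (2131 + 3067)/(0 + 2938) = 5198/2938 = 5198*(1/2938) = 23/13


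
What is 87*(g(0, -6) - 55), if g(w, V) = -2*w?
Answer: -4785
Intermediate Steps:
87*(g(0, -6) - 55) = 87*(-2*0 - 55) = 87*(0 - 55) = 87*(-55) = -4785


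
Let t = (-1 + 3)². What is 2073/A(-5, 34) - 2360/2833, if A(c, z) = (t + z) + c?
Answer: 1931643/31163 ≈ 61.985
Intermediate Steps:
t = 4 (t = 2² = 4)
A(c, z) = 4 + c + z (A(c, z) = (4 + z) + c = 4 + c + z)
2073/A(-5, 34) - 2360/2833 = 2073/(4 - 5 + 34) - 2360/2833 = 2073/33 - 2360*1/2833 = 2073*(1/33) - 2360/2833 = 691/11 - 2360/2833 = 1931643/31163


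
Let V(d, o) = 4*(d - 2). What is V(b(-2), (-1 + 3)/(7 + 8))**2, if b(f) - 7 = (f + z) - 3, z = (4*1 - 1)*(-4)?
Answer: 2304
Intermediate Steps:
z = -12 (z = (4 - 1)*(-4) = 3*(-4) = -12)
b(f) = -8 + f (b(f) = 7 + ((f - 12) - 3) = 7 + ((-12 + f) - 3) = 7 + (-15 + f) = -8 + f)
V(d, o) = -8 + 4*d (V(d, o) = 4*(-2 + d) = -8 + 4*d)
V(b(-2), (-1 + 3)/(7 + 8))**2 = (-8 + 4*(-8 - 2))**2 = (-8 + 4*(-10))**2 = (-8 - 40)**2 = (-48)**2 = 2304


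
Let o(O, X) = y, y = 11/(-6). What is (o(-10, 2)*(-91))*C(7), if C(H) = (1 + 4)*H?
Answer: 35035/6 ≈ 5839.2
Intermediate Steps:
y = -11/6 (y = 11*(-1/6) = -11/6 ≈ -1.8333)
o(O, X) = -11/6
C(H) = 5*H
(o(-10, 2)*(-91))*C(7) = (-11/6*(-91))*(5*7) = (1001/6)*35 = 35035/6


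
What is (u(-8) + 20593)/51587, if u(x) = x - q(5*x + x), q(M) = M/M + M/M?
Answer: 20583/51587 ≈ 0.39900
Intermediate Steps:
q(M) = 2 (q(M) = 1 + 1 = 2)
u(x) = -2 + x (u(x) = x - 1*2 = x - 2 = -2 + x)
(u(-8) + 20593)/51587 = ((-2 - 8) + 20593)/51587 = (-10 + 20593)*(1/51587) = 20583*(1/51587) = 20583/51587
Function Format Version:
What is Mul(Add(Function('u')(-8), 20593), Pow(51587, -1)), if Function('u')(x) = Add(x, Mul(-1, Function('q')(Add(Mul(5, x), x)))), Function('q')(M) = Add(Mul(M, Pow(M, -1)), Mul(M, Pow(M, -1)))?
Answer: Rational(20583, 51587) ≈ 0.39900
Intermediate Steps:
Function('q')(M) = 2 (Function('q')(M) = Add(1, 1) = 2)
Function('u')(x) = Add(-2, x) (Function('u')(x) = Add(x, Mul(-1, 2)) = Add(x, -2) = Add(-2, x))
Mul(Add(Function('u')(-8), 20593), Pow(51587, -1)) = Mul(Add(Add(-2, -8), 20593), Pow(51587, -1)) = Mul(Add(-10, 20593), Rational(1, 51587)) = Mul(20583, Rational(1, 51587)) = Rational(20583, 51587)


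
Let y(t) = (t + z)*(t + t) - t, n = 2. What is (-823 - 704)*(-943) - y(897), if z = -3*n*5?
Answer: -114540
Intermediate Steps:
z = -30 (z = -3*2*5 = -6*5 = -30)
y(t) = -t + 2*t*(-30 + t) (y(t) = (t - 30)*(t + t) - t = (-30 + t)*(2*t) - t = 2*t*(-30 + t) - t = -t + 2*t*(-30 + t))
(-823 - 704)*(-943) - y(897) = (-823 - 704)*(-943) - 897*(-61 + 2*897) = -1527*(-943) - 897*(-61 + 1794) = 1439961 - 897*1733 = 1439961 - 1*1554501 = 1439961 - 1554501 = -114540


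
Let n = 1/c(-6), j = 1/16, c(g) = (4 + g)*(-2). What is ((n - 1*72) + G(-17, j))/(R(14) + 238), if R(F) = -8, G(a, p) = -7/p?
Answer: -147/184 ≈ -0.79891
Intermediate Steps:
c(g) = -8 - 2*g
j = 1/16 ≈ 0.062500
n = 1/4 (n = 1/(-8 - 2*(-6)) = 1/(-8 + 12) = 1/4 ≈ 0.25000)
((n - 1*72) + G(-17, j))/(R(14) + 238) = ((1/4 - 1*72) - 7/1/16)/(-8 + 238) = ((1/4 - 72) - 7*16)/230 = (-287/4 - 112)*(1/230) = -735/4*1/230 = -147/184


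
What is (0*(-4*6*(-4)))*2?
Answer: 0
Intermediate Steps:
(0*(-4*6*(-4)))*2 = (0*(-24*(-4)))*2 = (0*96)*2 = 0*2 = 0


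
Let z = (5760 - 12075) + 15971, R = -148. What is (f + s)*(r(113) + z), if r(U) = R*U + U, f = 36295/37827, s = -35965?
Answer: 9461663790800/37827 ≈ 2.5013e+8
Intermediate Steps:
z = 9656 (z = -6315 + 15971 = 9656)
f = 36295/37827 (f = 36295*(1/37827) = 36295/37827 ≈ 0.95950)
r(U) = -147*U (r(U) = -148*U + U = -147*U)
(f + s)*(r(113) + z) = (36295/37827 - 35965)*(-147*113 + 9656) = -1360411760*(-16611 + 9656)/37827 = -1360411760/37827*(-6955) = 9461663790800/37827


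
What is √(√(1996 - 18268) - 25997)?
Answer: √(-25997 + 12*I*√113) ≈ 0.3956 + 161.24*I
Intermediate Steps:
√(√(1996 - 18268) - 25997) = √(√(-16272) - 25997) = √(12*I*√113 - 25997) = √(-25997 + 12*I*√113)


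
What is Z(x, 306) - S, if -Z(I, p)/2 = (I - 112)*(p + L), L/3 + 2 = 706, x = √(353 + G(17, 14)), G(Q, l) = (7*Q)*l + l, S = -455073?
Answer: 996705 - 4836*√2033 ≈ 7.7866e+5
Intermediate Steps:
G(Q, l) = l + 7*Q*l (G(Q, l) = 7*Q*l + l = l + 7*Q*l)
x = √2033 (x = √(353 + 14*(1 + 7*17)) = √(353 + 14*(1 + 119)) = √(353 + 14*120) = √(353 + 1680) = √2033 ≈ 45.089)
L = 2112 (L = -6 + 3*706 = -6 + 2118 = 2112)
Z(I, p) = -2*(-112 + I)*(2112 + p) (Z(I, p) = -2*(I - 112)*(p + 2112) = -2*(-112 + I)*(2112 + p))
Z(x, 306) - S = (473088 - 4224*√2033 + 224*306 - 2*√2033*306) - 1*(-455073) = (473088 - 4224*√2033 + 68544 - 612*√2033) + 455073 = (541632 - 4836*√2033) + 455073 = 996705 - 4836*√2033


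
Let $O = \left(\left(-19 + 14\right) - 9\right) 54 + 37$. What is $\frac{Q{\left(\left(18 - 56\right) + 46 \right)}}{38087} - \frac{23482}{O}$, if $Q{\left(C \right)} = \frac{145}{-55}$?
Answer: $\frac{9837927423}{301230083} \approx 32.659$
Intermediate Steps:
$Q{\left(C \right)} = - \frac{29}{11}$ ($Q{\left(C \right)} = 145 \left(- \frac{1}{55}\right) = - \frac{29}{11}$)
$O = -719$ ($O = \left(-5 - 9\right) 54 + 37 = \left(-14\right) 54 + 37 = -756 + 37 = -719$)
$\frac{Q{\left(\left(18 - 56\right) + 46 \right)}}{38087} - \frac{23482}{O} = - \frac{29}{11 \cdot 38087} - \frac{23482}{-719} = \left(- \frac{29}{11}\right) \frac{1}{38087} - - \frac{23482}{719} = - \frac{29}{418957} + \frac{23482}{719} = \frac{9837927423}{301230083}$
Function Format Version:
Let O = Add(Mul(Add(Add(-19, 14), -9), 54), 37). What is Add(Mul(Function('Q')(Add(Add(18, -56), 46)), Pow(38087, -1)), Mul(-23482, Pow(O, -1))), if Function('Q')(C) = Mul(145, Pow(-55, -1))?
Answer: Rational(9837927423, 301230083) ≈ 32.659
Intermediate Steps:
Function('Q')(C) = Rational(-29, 11) (Function('Q')(C) = Mul(145, Rational(-1, 55)) = Rational(-29, 11))
O = -719 (O = Add(Mul(Add(-5, -9), 54), 37) = Add(Mul(-14, 54), 37) = Add(-756, 37) = -719)
Add(Mul(Function('Q')(Add(Add(18, -56), 46)), Pow(38087, -1)), Mul(-23482, Pow(O, -1))) = Add(Mul(Rational(-29, 11), Pow(38087, -1)), Mul(-23482, Pow(-719, -1))) = Add(Mul(Rational(-29, 11), Rational(1, 38087)), Mul(-23482, Rational(-1, 719))) = Add(Rational(-29, 418957), Rational(23482, 719)) = Rational(9837927423, 301230083)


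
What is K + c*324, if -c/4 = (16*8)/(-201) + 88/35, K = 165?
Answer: -5318931/2345 ≈ -2268.2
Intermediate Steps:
c = -52832/7035 (c = -4*((16*8)/(-201) + 88/35) = -4*(128*(-1/201) + 88*(1/35)) = -4*(-128/201 + 88/35) = -4*13208/7035 = -52832/7035 ≈ -7.5099)
K + c*324 = 165 - 52832/7035*324 = 165 - 5705856/2345 = -5318931/2345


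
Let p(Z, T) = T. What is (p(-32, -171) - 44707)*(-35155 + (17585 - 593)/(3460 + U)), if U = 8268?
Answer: 1156396243534/733 ≈ 1.5776e+9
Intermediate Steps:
(p(-32, -171) - 44707)*(-35155 + (17585 - 593)/(3460 + U)) = (-171 - 44707)*(-35155 + (17585 - 593)/(3460 + 8268)) = -44878*(-35155 + 16992/11728) = -44878*(-35155 + 16992*(1/11728)) = -44878*(-35155 + 1062/733) = -44878*(-25767553/733) = 1156396243534/733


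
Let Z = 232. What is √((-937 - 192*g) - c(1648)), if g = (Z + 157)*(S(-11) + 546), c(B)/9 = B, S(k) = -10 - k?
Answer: I*√40870105 ≈ 6393.0*I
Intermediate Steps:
c(B) = 9*B
g = 212783 (g = (232 + 157)*((-10 - 1*(-11)) + 546) = 389*((-10 + 11) + 546) = 389*(1 + 546) = 389*547 = 212783)
√((-937 - 192*g) - c(1648)) = √((-937 - 192*212783) - 9*1648) = √((-937 - 40854336) - 1*14832) = √(-40855273 - 14832) = √(-40870105) = I*√40870105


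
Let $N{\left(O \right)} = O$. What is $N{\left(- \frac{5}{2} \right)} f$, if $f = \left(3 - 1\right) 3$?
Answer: $-15$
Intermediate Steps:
$f = 6$ ($f = 2 \cdot 3 = 6$)
$N{\left(- \frac{5}{2} \right)} f = - \frac{5}{2} \cdot 6 = \left(-5\right) \frac{1}{2} \cdot 6 = \left(- \frac{5}{2}\right) 6 = -15$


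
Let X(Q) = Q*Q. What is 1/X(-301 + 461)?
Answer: 1/25600 ≈ 3.9063e-5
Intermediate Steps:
X(Q) = Q²
1/X(-301 + 461) = 1/((-301 + 461)²) = 1/(160²) = 1/25600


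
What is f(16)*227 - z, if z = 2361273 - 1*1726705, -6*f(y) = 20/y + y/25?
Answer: -126927901/200 ≈ -6.3464e+5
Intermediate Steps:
f(y) = -10/(3*y) - y/150 (f(y) = -(20/y + y/25)/6 = -10/(3*y) - y/150)
z = 634568 (z = 2361273 - 1726705 = 634568)
f(16)*227 - z = ((1/150)*(-500 - 1*16²)/16)*227 - 1*634568 = ((1/150)*(1/16)*(-500 - 1*256))*227 - 634568 = ((1/150)*(1/16)*(-500 - 256))*227 - 634568 = ((1/150)*(1/16)*(-756))*227 - 634568 = -63/200*227 - 634568 = -14301/200 - 634568 = -126927901/200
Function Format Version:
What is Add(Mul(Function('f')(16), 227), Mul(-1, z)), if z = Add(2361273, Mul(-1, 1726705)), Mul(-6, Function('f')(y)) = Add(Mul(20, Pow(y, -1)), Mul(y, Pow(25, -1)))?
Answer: Rational(-126927901, 200) ≈ -6.3464e+5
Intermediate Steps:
Function('f')(y) = Add(Mul(Rational(-10, 3), Pow(y, -1)), Mul(Rational(-1, 150), y)) (Function('f')(y) = Mul(Rational(-1, 6), Add(Mul(20, Pow(y, -1)), Mul(y, Pow(25, -1)))) = Mul(Rational(-1, 6), Add(Mul(20, Pow(y, -1)), Mul(y, Rational(1, 25)))) = Mul(Rational(-1, 6), Add(Mul(20, Pow(y, -1)), Mul(Rational(1, 25), y))) = Add(Mul(Rational(-10, 3), Pow(y, -1)), Mul(Rational(-1, 150), y)))
z = 634568 (z = Add(2361273, -1726705) = 634568)
Add(Mul(Function('f')(16), 227), Mul(-1, z)) = Add(Mul(Mul(Rational(1, 150), Pow(16, -1), Add(-500, Mul(-1, Pow(16, 2)))), 227), Mul(-1, 634568)) = Add(Mul(Mul(Rational(1, 150), Rational(1, 16), Add(-500, Mul(-1, 256))), 227), -634568) = Add(Mul(Mul(Rational(1, 150), Rational(1, 16), Add(-500, -256)), 227), -634568) = Add(Mul(Mul(Rational(1, 150), Rational(1, 16), -756), 227), -634568) = Add(Mul(Rational(-63, 200), 227), -634568) = Add(Rational(-14301, 200), -634568) = Rational(-126927901, 200)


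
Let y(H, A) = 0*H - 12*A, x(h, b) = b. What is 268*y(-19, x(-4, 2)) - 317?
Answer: -6749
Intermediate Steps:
y(H, A) = -12*A (y(H, A) = 0 - 12*A = -12*A)
268*y(-19, x(-4, 2)) - 317 = 268*(-12*2) - 317 = 268*(-24) - 317 = -6432 - 317 = -6749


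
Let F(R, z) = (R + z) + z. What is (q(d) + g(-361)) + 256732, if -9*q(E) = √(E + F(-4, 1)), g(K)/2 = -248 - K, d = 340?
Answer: 256958 - 13*√2/9 ≈ 2.5696e+5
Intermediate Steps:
g(K) = -496 - 2*K (g(K) = 2*(-248 - K) = -496 - 2*K)
F(R, z) = R + 2*z
q(E) = -√(-2 + E)/9 (q(E) = -√(E + (-4 + 2*1))/9 = -√(E + (-4 + 2))/9 = -√(E - 2)/9 = -√(-2 + E)/9)
(q(d) + g(-361)) + 256732 = (-√(-2 + 340)/9 + (-496 - 2*(-361))) + 256732 = (-13*√2/9 + (-496 + 722)) + 256732 = (-13*√2/9 + 226) + 256732 = (226 - 13*√2/9) + 256732 = 256958 - 13*√2/9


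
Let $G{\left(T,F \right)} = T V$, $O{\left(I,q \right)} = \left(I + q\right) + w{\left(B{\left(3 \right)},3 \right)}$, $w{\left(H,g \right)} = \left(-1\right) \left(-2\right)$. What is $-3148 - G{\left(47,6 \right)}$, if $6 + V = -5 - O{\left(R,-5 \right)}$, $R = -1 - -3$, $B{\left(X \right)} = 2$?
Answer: $-2678$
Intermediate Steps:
$w{\left(H,g \right)} = 2$
$R = 2$ ($R = -1 + 3 = 2$)
$O{\left(I,q \right)} = 2 + I + q$ ($O{\left(I,q \right)} = \left(I + q\right) + 2 = 2 + I + q$)
$V = -10$ ($V = -6 - 4 = -10$)
$G{\left(T,F \right)} = - 10 T$ ($G{\left(T,F \right)} = T \left(-10\right) = - 10 T$)
$-3148 - G{\left(47,6 \right)} = -3148 - \left(-10\right) 47 = -3148 - -470 = -3148 + 470 = -2678$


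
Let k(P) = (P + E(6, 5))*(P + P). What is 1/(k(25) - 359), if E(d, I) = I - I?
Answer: 1/891 ≈ 0.0011223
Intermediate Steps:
E(d, I) = 0
k(P) = 2*P² (k(P) = (P + 0)*(P + P) = P*(2*P) = 2*P²)
1/(k(25) - 359) = 1/(2*25² - 359) = 1/(2*625 - 359) = 1/(1250 - 359) = 1/891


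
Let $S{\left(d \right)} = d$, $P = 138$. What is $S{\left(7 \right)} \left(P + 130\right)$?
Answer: $1876$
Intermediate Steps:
$S{\left(7 \right)} \left(P + 130\right) = 7 \left(138 + 130\right) = 7 \cdot 268 = 1876$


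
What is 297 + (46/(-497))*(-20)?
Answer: 148529/497 ≈ 298.85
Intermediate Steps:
297 + (46/(-497))*(-20) = 297 + (46*(-1/497))*(-20) = 297 - 46/497*(-20) = 297 + 920/497 = 148529/497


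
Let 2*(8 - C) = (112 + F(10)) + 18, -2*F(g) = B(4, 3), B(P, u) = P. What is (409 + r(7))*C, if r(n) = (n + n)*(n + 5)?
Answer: -32312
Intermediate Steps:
F(g) = -2 (F(g) = -½*4 = -2)
C = -56 (C = 8 - ((112 - 2) + 18)/2 = 8 - (110 + 18)/2 = 8 - ½*128 = 8 - 64 = -56)
r(n) = 2*n*(5 + n) (r(n) = (2*n)*(5 + n) = 2*n*(5 + n))
(409 + r(7))*C = (409 + 2*7*(5 + 7))*(-56) = (409 + 2*7*12)*(-56) = (409 + 168)*(-56) = 577*(-56) = -32312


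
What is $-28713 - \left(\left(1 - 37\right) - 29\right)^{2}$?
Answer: $-32938$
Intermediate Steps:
$-28713 - \left(\left(1 - 37\right) - 29\right)^{2} = -28713 - \left(-36 - 29\right)^{2} = -28713 - \left(-65\right)^{2} = -28713 - 4225 = -32938$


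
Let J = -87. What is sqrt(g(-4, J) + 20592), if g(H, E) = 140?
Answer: 2*sqrt(5183) ≈ 143.99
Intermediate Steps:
sqrt(g(-4, J) + 20592) = sqrt(140 + 20592) = sqrt(20732) = 2*sqrt(5183)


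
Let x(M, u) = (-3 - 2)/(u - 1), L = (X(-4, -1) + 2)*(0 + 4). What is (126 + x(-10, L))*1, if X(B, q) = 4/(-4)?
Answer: 373/3 ≈ 124.33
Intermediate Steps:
X(B, q) = -1 (X(B, q) = 4*(-1/4) = -1)
L = 4 (L = (-1 + 2)*(0 + 4) = 1*4 = 4)
x(M, u) = -5/(-1 + u)
(126 + x(-10, L))*1 = (126 - 5/(-1 + 4))*1 = (126 - 5/3)*1 = (373/3)*1 = 373/3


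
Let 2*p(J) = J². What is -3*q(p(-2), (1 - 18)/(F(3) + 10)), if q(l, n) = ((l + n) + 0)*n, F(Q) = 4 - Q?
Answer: 255/121 ≈ 2.1074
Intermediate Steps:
p(J) = J²/2
q(l, n) = n*(l + n) (q(l, n) = (l + n)*n = n*(l + n))
-3*q(p(-2), (1 - 18)/(F(3) + 10)) = -3*(1 - 18)/((4 - 1*3) + 10)*((½)*(-2)² + (1 - 18)/((4 - 1*3) + 10)) = -3*(-17/((4 - 3) + 10))*((½)*4 - 17/((4 - 3) + 10)) = -3*(-17/(1 + 10))*(2 - 17/(1 + 10)) = -3*(-17/11)*(2 - 17/11) = -3*(-17*1/11)*(2 - 17*1/11) = -(-51)*(2 - 17/11)/11 = -(-51)*5/(11*11) = -3*(-85/121) = 255/121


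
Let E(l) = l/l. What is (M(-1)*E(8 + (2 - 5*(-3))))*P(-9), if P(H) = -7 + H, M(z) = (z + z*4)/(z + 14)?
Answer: 80/13 ≈ 6.1538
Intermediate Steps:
M(z) = 5*z/(14 + z) (M(z) = (z + 4*z)/(14 + z) = (5*z)/(14 + z) = 5*z/(14 + z))
E(l) = 1
(M(-1)*E(8 + (2 - 5*(-3))))*P(-9) = ((5*(-1)/(14 - 1))*1)*(-7 - 9) = ((5*(-1)/13)*1)*(-16) = ((5*(-1)*(1/13))*1)*(-16) = -5/13*1*(-16) = -5/13*(-16) = 80/13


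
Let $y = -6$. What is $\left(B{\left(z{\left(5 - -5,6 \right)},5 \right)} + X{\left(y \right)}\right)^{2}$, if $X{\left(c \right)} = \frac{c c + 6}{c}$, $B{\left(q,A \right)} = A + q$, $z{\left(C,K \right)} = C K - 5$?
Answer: $2809$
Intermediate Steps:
$z{\left(C,K \right)} = -5 + C K$
$X{\left(c \right)} = \frac{6 + c^{2}}{c}$ ($X{\left(c \right)} = \frac{c^{2} + 6}{c} = \frac{6 + c^{2}}{c}$)
$\left(B{\left(z{\left(5 - -5,6 \right)},5 \right)} + X{\left(y \right)}\right)^{2} = \left(\left(5 - \left(5 - \left(5 - -5\right) 6\right)\right) - \left(6 - \frac{6}{-6}\right)\right)^{2} = \left(\left(5 - \left(5 - \left(5 + 5\right) 6\right)\right) + \left(-6 + 6 \left(- \frac{1}{6}\right)\right)\right)^{2} = \left(\left(5 + \left(-5 + 10 \cdot 6\right)\right) - 7\right)^{2} = \left(\left(5 + \left(-5 + 60\right)\right) - 7\right)^{2} = \left(\left(5 + 55\right) - 7\right)^{2} = \left(60 - 7\right)^{2} = 53^{2} = 2809$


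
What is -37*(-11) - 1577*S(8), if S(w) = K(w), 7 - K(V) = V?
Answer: 1984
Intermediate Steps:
K(V) = 7 - V
S(w) = 7 - w
-37*(-11) - 1577*S(8) = -37*(-11) - 1577*(7 - 1*8) = 407 - 1577*(7 - 8) = 407 - 1577*(-1) = 407 + 1577 = 1984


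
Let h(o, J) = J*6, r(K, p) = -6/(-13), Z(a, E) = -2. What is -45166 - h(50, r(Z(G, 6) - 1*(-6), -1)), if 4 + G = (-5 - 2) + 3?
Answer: -587194/13 ≈ -45169.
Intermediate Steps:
G = -8 (G = -4 + ((-5 - 2) + 3) = -4 + (-7 + 3) = -4 - 4 = -8)
r(K, p) = 6/13 (r(K, p) = -6*(-1/13) = 6/13)
h(o, J) = 6*J
-45166 - h(50, r(Z(G, 6) - 1*(-6), -1)) = -45166 - 6*6/13 = -45166 - 1*36/13 = -45166 - 36/13 = -587194/13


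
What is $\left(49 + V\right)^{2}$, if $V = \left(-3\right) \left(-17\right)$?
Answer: $10000$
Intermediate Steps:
$V = 51$
$\left(49 + V\right)^{2} = \left(49 + 51\right)^{2} = 100^{2} = 10000$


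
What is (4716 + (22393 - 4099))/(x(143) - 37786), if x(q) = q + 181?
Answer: -11505/18731 ≈ -0.61422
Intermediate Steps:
x(q) = 181 + q
(4716 + (22393 - 4099))/(x(143) - 37786) = (4716 + (22393 - 4099))/((181 + 143) - 37786) = (4716 + 18294)/(324 - 37786) = 23010/(-37462) = 23010*(-1/37462) = -11505/18731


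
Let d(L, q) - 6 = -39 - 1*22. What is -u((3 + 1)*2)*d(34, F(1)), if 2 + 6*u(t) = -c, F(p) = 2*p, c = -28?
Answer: 715/3 ≈ 238.33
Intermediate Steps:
d(L, q) = -55 (d(L, q) = 6 + (-39 - 1*22) = 6 + (-39 - 22) = 6 - 61 = -55)
u(t) = 13/3 (u(t) = -⅓ + (-1*(-28))/6 = -⅓ + (⅙)*28 = -⅓ + 14/3 = 13/3)
-u((3 + 1)*2)*d(34, F(1)) = -13*(-55)/3 = -1*(-715/3) = 715/3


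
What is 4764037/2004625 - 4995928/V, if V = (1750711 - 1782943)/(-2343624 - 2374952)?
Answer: -74772721469240113/102235875 ≈ -7.3137e+8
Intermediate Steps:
V = 4029/589822 (V = -32232/(-4718576) = -32232*(-1/4718576) = 4029/589822 ≈ 0.0068309)
4764037/2004625 - 4995928/V = 4764037/2004625 - 4995928/4029/589822 = 4764037*(1/2004625) - 4995928*589822/4029 = 4764037/2004625 - 2946708244816/4029 = -74772721469240113/102235875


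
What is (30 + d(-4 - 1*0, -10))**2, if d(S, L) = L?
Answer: 400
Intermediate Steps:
(30 + d(-4 - 1*0, -10))**2 = (30 - 10)**2 = 20**2 = 400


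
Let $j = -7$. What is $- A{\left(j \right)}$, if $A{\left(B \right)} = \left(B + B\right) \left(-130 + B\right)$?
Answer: $-1918$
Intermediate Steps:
$A{\left(B \right)} = 2 B \left(-130 + B\right)$
$- A{\left(j \right)} = - 2 \left(-7\right) \left(-130 - 7\right) = - 2 \left(-7\right) \left(-137\right) = \left(-1\right) 1918 = -1918$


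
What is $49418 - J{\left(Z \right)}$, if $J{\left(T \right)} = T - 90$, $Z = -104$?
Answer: $49612$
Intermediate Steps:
$J{\left(T \right)} = -90 + T$
$49418 - J{\left(Z \right)} = 49418 - \left(-90 - 104\right) = 49418 - -194 = 49418 + 194 = 49612$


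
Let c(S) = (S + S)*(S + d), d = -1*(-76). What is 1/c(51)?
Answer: 1/12954 ≈ 7.7196e-5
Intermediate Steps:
d = 76
c(S) = 2*S*(76 + S) (c(S) = (S + S)*(S + 76) = (2*S)*(76 + S) = 2*S*(76 + S))
1/c(51) = 1/(2*51*(76 + 51)) = 1/(2*51*127) = 1/12954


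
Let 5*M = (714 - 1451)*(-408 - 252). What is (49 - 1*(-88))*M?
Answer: 13327908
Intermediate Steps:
M = 97284 (M = ((714 - 1451)*(-408 - 252))/5 = (-737*(-660))/5 = (⅕)*486420 = 97284)
(49 - 1*(-88))*M = (49 - 1*(-88))*97284 = (49 + 88)*97284 = 137*97284 = 13327908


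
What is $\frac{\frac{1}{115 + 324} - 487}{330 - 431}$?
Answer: $\frac{213792}{44339} \approx 4.8218$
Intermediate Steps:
$\frac{\frac{1}{115 + 324} - 487}{330 - 431} = \frac{\frac{1}{439} - 487}{-101} = \left(\frac{1}{439} - 487\right) \left(- \frac{1}{101}\right) = \left(- \frac{213792}{439}\right) \left(- \frac{1}{101}\right) = \frac{213792}{44339}$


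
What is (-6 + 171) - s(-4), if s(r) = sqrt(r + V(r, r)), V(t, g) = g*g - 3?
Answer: 162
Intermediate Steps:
V(t, g) = -3 + g**2 (V(t, g) = g**2 - 3 = -3 + g**2)
s(r) = sqrt(-3 + r + r**2) (s(r) = sqrt(r + (-3 + r**2)) = sqrt(-3 + r + r**2))
(-6 + 171) - s(-4) = (-6 + 171) - sqrt(-3 - 4 + (-4)**2) = 165 - sqrt(-3 - 4 + 16) = 165 - sqrt(9) = 165 - 1*3 = 165 - 3 = 162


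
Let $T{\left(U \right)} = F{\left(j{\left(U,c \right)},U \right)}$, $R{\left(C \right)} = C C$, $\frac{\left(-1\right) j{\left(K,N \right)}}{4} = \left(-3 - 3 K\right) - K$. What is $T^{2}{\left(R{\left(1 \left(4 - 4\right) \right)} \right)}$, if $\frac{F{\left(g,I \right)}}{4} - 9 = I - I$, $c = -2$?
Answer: $1296$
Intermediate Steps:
$j{\left(K,N \right)} = 12 + 16 K$ ($j{\left(K,N \right)} = - 4 \left(\left(-3 - 3 K\right) - K\right) = - 4 \left(-3 - 4 K\right) = 12 + 16 K$)
$F{\left(g,I \right)} = 36$ ($F{\left(g,I \right)} = 36 + 4 \left(I - I\right) = 36 + 4 \cdot 0 = 36 + 0 = 36$)
$R{\left(C \right)} = C^{2}$
$T{\left(U \right)} = 36$
$T^{2}{\left(R{\left(1 \left(4 - 4\right) \right)} \right)} = 36^{2} = 1296$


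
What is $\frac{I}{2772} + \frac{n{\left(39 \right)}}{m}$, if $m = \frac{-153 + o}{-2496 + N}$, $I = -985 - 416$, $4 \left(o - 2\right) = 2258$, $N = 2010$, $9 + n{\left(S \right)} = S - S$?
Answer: $\frac{7696943}{764148} \approx 10.073$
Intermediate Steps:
$n{\left(S \right)} = -9$ ($n{\left(S \right)} = -9 + \left(S - S\right) = -9 + 0 = -9$)
$o = \frac{1133}{2}$ ($o = 2 + \frac{1}{4} \cdot 2258 = 2 + \frac{1129}{2} = \frac{1133}{2} \approx 566.5$)
$I = -1401$ ($I = -985 - 416 = -1401$)
$m = - \frac{827}{972}$ ($m = \frac{-153 + \frac{1133}{2}}{-2496 + 2010} = \frac{827}{2 \left(-486\right)} = \frac{827}{2} \left(- \frac{1}{486}\right) = - \frac{827}{972} \approx -0.85082$)
$\frac{I}{2772} + \frac{n{\left(39 \right)}}{m} = - \frac{1401}{2772} - \frac{9}{- \frac{827}{972}} = \left(-1401\right) \frac{1}{2772} - - \frac{8748}{827} = - \frac{467}{924} + \frac{8748}{827} = \frac{7696943}{764148}$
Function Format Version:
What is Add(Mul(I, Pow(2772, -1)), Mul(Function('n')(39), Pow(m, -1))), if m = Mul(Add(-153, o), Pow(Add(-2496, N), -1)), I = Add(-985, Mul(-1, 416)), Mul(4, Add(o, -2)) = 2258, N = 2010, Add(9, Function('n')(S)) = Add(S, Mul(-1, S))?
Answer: Rational(7696943, 764148) ≈ 10.073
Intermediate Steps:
Function('n')(S) = -9 (Function('n')(S) = Add(-9, Add(S, Mul(-1, S))) = Add(-9, 0) = -9)
o = Rational(1133, 2) (o = Add(2, Mul(Rational(1, 4), 2258)) = Add(2, Rational(1129, 2)) = Rational(1133, 2) ≈ 566.50)
I = -1401 (I = Add(-985, -416) = -1401)
m = Rational(-827, 972) (m = Mul(Add(-153, Rational(1133, 2)), Pow(Add(-2496, 2010), -1)) = Mul(Rational(827, 2), Pow(-486, -1)) = Mul(Rational(827, 2), Rational(-1, 486)) = Rational(-827, 972) ≈ -0.85082)
Add(Mul(I, Pow(2772, -1)), Mul(Function('n')(39), Pow(m, -1))) = Add(Mul(-1401, Pow(2772, -1)), Mul(-9, Pow(Rational(-827, 972), -1))) = Add(Mul(-1401, Rational(1, 2772)), Mul(-9, Rational(-972, 827))) = Add(Rational(-467, 924), Rational(8748, 827)) = Rational(7696943, 764148)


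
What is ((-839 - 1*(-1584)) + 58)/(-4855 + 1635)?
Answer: -803/3220 ≈ -0.24938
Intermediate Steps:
((-839 - 1*(-1584)) + 58)/(-4855 + 1635) = ((-839 + 1584) + 58)/(-3220) = (745 + 58)*(-1/3220) = 803*(-1/3220) = -803/3220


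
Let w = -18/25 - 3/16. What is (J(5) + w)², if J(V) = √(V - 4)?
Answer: 1369/160000 ≈ 0.0085562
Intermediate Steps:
J(V) = √(-4 + V)
w = -363/400 (w = -18*1/25 - 3*1/16 = -18/25 - 3/16 = -363/400 ≈ -0.90750)
(J(5) + w)² = (√(-4 + 5) - 363/400)² = (√1 - 363/400)² = (1 - 363/400)² = (37/400)² = 1369/160000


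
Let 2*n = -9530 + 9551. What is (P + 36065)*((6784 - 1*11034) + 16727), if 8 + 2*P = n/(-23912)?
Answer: 6147885799977/13664 ≈ 4.4993e+8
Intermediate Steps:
n = 21/2 (n = (-9530 + 9551)/2 = (½)*21 = 21/2 ≈ 10.500)
P = -54659/13664 (P = -4 + ((21/2)/(-23912))/2 = -4 + ((21/2)*(-1/23912))/2 = -4 + (½)*(-3/6832) = -4 - 3/13664 = -54659/13664 ≈ -4.0002)
(P + 36065)*((6784 - 1*11034) + 16727) = (-54659/13664 + 36065)*((6784 - 1*11034) + 16727) = 492737501*((6784 - 11034) + 16727)/13664 = 492737501*(-4250 + 16727)/13664 = (492737501/13664)*12477 = 6147885799977/13664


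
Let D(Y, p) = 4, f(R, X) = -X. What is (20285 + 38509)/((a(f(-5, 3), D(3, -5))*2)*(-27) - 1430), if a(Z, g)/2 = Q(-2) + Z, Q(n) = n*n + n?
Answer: -29397/661 ≈ -44.474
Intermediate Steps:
Q(n) = n + n**2 (Q(n) = n**2 + n = n + n**2)
a(Z, g) = 4 + 2*Z (a(Z, g) = 2*(-2*(1 - 2) + Z) = 2*(-2*(-1) + Z) = 2*(2 + Z) = 4 + 2*Z)
(20285 + 38509)/((a(f(-5, 3), D(3, -5))*2)*(-27) - 1430) = (20285 + 38509)/(((4 + 2*(-1*3))*2)*(-27) - 1430) = 58794/(((4 + 2*(-3))*2)*(-27) - 1430) = 58794/(((4 - 6)*2)*(-27) - 1430) = 58794/(-2*2*(-27) - 1430) = 58794/(-4*(-27) - 1430) = 58794/(108 - 1430) = 58794/(-1322) = 58794*(-1/1322) = -29397/661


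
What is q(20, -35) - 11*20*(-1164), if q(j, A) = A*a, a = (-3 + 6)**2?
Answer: 255765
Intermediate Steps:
a = 9 (a = 3**2 = 9)
q(j, A) = 9*A (q(j, A) = A*9 = 9*A)
q(20, -35) - 11*20*(-1164) = 9*(-35) - 11*20*(-1164) = -315 - 220*(-1164) = -315 + 256080 = 255765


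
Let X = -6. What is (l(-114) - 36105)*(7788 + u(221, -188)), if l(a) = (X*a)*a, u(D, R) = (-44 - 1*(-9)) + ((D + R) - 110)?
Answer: -875685756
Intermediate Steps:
u(D, R) = -145 + D + R (u(D, R) = (-44 + 9) + (-110 + D + R) = -35 + (-110 + D + R) = -145 + D + R)
l(a) = -6*a² (l(a) = (-6*a)*a = -6*a²)
(l(-114) - 36105)*(7788 + u(221, -188)) = (-6*(-114)² - 36105)*(7788 + (-145 + 221 - 188)) = (-6*12996 - 36105)*(7788 - 112) = (-77976 - 36105)*7676 = -114081*7676 = -875685756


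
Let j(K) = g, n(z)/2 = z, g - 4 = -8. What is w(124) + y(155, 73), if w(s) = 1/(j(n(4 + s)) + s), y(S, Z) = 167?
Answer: 20041/120 ≈ 167.01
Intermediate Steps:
g = -4 (g = 4 - 8 = -4)
n(z) = 2*z
j(K) = -4
w(s) = 1/(-4 + s)
w(124) + y(155, 73) = 1/(-4 + 124) + 167 = 1/120 + 167 = 20041/120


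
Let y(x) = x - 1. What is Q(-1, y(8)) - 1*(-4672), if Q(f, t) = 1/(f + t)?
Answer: 28033/6 ≈ 4672.2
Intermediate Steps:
y(x) = -1 + x
Q(-1, y(8)) - 1*(-4672) = 1/(-1 + (-1 + 8)) - 1*(-4672) = 1/(-1 + 7) + 4672 = 1/6 + 4672 = ⅙ + 4672 = 28033/6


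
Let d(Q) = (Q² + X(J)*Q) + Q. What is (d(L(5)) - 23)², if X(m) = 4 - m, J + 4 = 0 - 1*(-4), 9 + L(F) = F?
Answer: 729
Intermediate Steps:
L(F) = -9 + F
J = 0 (J = -4 + (0 - 1*(-4)) = -4 + (0 + 4) = -4 + 4 = 0)
d(Q) = Q² + 5*Q (d(Q) = (Q² + (4 - 1*0)*Q) + Q = (Q² + (4 + 0)*Q) + Q = (Q² + 4*Q) + Q = Q² + 5*Q)
(d(L(5)) - 23)² = ((-9 + 5)*(5 + (-9 + 5)) - 23)² = (-4*(5 - 4) - 23)² = (-4*1 - 23)² = (-4 - 23)² = (-27)² = 729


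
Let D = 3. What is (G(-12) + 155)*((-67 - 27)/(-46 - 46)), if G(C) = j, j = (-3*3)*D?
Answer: 3008/23 ≈ 130.78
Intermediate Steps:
j = -27 (j = -3*3*3 = -9*3 = -27)
G(C) = -27
(G(-12) + 155)*((-67 - 27)/(-46 - 46)) = (-27 + 155)*((-67 - 27)/(-46 - 46)) = 128*(-94/(-92)) = 128*(-94*(-1/92)) = 128*(47/46) = 3008/23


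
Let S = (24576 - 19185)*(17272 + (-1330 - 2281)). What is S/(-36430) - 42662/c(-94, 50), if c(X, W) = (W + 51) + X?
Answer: -2069701817/255010 ≈ -8116.2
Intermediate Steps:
c(X, W) = 51 + W + X (c(X, W) = (51 + W) + X = 51 + W + X)
S = 73646451 (S = 5391*(17272 - 3611) = 5391*13661 = 73646451)
S/(-36430) - 42662/c(-94, 50) = 73646451/(-36430) - 42662/(51 + 50 - 94) = 73646451*(-1/36430) - 42662/7 = -73646451/36430 - 42662*⅐ = -73646451/36430 - 42662/7 = -2069701817/255010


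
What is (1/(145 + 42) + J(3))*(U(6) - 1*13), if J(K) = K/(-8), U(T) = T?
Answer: 3871/1496 ≈ 2.5876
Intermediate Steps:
J(K) = -K/8 (J(K) = K*(-⅛) = -K/8)
(1/(145 + 42) + J(3))*(U(6) - 1*13) = (1/(145 + 42) - ⅛*3)*(6 - 1*13) = (1/187 - 3/8)*(6 - 13) = (1/187 - 3/8)*(-7) = -553/1496*(-7) = 3871/1496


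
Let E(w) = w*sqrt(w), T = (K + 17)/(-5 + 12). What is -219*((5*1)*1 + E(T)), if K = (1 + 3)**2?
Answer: -1095 - 7227*sqrt(231)/49 ≈ -3336.7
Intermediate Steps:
K = 16 (K = 4**2 = 16)
T = 33/7 (T = (16 + 17)/(-5 + 12) = 33/7 ≈ 4.7143)
E(w) = w**(3/2)
-219*((5*1)*1 + E(T)) = -219*((5*1)*1 + (33/7)**(3/2)) = -219*(5*1 + 33*sqrt(231)/49) = -219*(5 + 33*sqrt(231)/49) = -1095 - 7227*sqrt(231)/49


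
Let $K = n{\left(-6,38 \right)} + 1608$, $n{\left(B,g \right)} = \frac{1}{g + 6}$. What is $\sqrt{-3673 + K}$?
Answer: $\frac{i \sqrt{999449}}{22} \approx 45.442 i$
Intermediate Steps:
$n{\left(B,g \right)} = \frac{1}{6 + g}$
$K = \frac{70753}{44}$ ($K = \frac{1}{6 + 38} + 1608 = \frac{1}{44} + 1608 = \frac{70753}{44} \approx 1608.0$)
$\sqrt{-3673 + K} = \sqrt{-3673 + \frac{70753}{44}} = \sqrt{- \frac{90859}{44}} = \frac{i \sqrt{999449}}{22}$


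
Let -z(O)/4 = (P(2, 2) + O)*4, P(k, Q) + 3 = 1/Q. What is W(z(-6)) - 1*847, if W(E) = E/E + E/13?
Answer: -10862/13 ≈ -835.54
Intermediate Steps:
P(k, Q) = -3 + 1/Q
z(O) = 40 - 16*O (z(O) = -4*((-3 + 1/2) + O)*4 = -4*((-3 + ½) + O)*4 = -4*(-5/2 + O)*4 = -4*(-10 + 4*O) = 40 - 16*O)
W(E) = 1 + E/13 (W(E) = 1 + E*(1/13) = 1 + E/13)
W(z(-6)) - 1*847 = (1 + (40 - 16*(-6))/13) - 1*847 = (1 + (40 + 96)/13) - 847 = (1 + (1/13)*136) - 847 = (1 + 136/13) - 847 = 149/13 - 847 = -10862/13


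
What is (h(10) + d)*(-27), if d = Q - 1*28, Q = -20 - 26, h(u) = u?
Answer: 1728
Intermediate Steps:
Q = -46
d = -74 (d = -46 - 1*28 = -46 - 28 = -74)
(h(10) + d)*(-27) = (10 - 74)*(-27) = -64*(-27) = 1728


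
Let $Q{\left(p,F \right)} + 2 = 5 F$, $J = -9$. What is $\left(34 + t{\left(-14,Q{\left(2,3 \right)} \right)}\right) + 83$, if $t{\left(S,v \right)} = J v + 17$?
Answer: $17$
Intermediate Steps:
$Q{\left(p,F \right)} = -2 + 5 F$
$t{\left(S,v \right)} = 17 - 9 v$ ($t{\left(S,v \right)} = - 9 v + 17 = 17 - 9 v$)
$\left(34 + t{\left(-14,Q{\left(2,3 \right)} \right)}\right) + 83 = \left(34 + \left(17 - 9 \left(-2 + 5 \cdot 3\right)\right)\right) + 83 = \left(34 + \left(17 - 9 \left(-2 + 15\right)\right)\right) + 83 = \left(34 + \left(17 - 117\right)\right) + 83 = \left(34 - 100\right) + 83 = -66 + 83 = 17$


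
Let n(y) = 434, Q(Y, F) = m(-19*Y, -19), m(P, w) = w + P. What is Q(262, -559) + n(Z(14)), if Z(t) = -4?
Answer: -4563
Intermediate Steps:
m(P, w) = P + w
Q(Y, F) = -19 - 19*Y (Q(Y, F) = -19*Y - 19 = -19 - 19*Y)
Q(262, -559) + n(Z(14)) = (-19 - 19*262) + 434 = (-19 - 4978) + 434 = -4997 + 434 = -4563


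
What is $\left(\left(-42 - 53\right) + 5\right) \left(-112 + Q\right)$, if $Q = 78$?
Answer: $3060$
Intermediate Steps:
$\left(\left(-42 - 53\right) + 5\right) \left(-112 + Q\right) = \left(\left(-42 - 53\right) + 5\right) \left(-112 + 78\right) = \left(-95 + 5\right) \left(-34\right) = \left(-90\right) \left(-34\right) = 3060$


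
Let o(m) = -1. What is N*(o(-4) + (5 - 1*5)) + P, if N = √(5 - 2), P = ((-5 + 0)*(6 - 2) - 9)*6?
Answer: -174 - √3 ≈ -175.73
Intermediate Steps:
P = -174 (P = (-5*4 - 9)*6 = (-20 - 9)*6 = -29*6 = -174)
N = √3 ≈ 1.7320
N*(o(-4) + (5 - 1*5)) + P = √3*(-1 + (5 - 1*5)) - 174 = √3*(-1 + (5 - 5)) - 174 = √3*(-1 + 0) - 174 = √3*(-1) - 174 = -√3 - 174 = -174 - √3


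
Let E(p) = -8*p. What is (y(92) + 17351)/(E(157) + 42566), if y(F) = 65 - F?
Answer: 8662/20655 ≈ 0.41937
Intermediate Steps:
(y(92) + 17351)/(E(157) + 42566) = ((65 - 1*92) + 17351)/(-8*157 + 42566) = ((65 - 92) + 17351)/(-1256 + 42566) = (-27 + 17351)/41310 = 17324*(1/41310) = 8662/20655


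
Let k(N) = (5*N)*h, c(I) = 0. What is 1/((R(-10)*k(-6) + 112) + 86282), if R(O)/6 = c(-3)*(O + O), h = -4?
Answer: 1/86394 ≈ 1.1575e-5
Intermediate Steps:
k(N) = -20*N (k(N) = (5*N)*(-4) = -20*N)
R(O) = 0 (R(O) = 6*(0*(O + O)) = 6*(0*(2*O)) = 6*0 = 0)
1/((R(-10)*k(-6) + 112) + 86282) = 1/((0*(-20*(-6)) + 112) + 86282) = 1/((0*120 + 112) + 86282) = 1/((0 + 112) + 86282) = 1/(112 + 86282) = 1/86394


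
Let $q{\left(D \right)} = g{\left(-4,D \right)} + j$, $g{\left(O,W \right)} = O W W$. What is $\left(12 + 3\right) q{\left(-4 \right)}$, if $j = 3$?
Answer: $-915$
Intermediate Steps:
$g{\left(O,W \right)} = O W^{2}$
$q{\left(D \right)} = 3 - 4 D^{2}$ ($q{\left(D \right)} = - 4 D^{2} + 3 = 3 - 4 D^{2}$)
$\left(12 + 3\right) q{\left(-4 \right)} = \left(12 + 3\right) \left(3 - 4 \left(-4\right)^{2}\right) = 15 \left(3 - 64\right) = 15 \left(-61\right) = -915$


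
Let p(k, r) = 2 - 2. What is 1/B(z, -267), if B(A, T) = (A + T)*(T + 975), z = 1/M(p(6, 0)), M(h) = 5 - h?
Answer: -5/944472 ≈ -5.2940e-6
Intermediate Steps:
p(k, r) = 0
z = 1/5 (z = 1/(5 - 1*0) = 1/(5 + 0) = 1/5 ≈ 0.20000)
B(A, T) = (975 + T)*(A + T) (B(A, T) = (A + T)*(975 + T) = (975 + T)*(A + T))
1/B(z, -267) = 1/((-267)**2 + 975*(1/5) + 975*(-267) + (1/5)*(-267)) = 1/(71289 + 195 - 260325 - 267/5) = 1/(-944472/5) = -5/944472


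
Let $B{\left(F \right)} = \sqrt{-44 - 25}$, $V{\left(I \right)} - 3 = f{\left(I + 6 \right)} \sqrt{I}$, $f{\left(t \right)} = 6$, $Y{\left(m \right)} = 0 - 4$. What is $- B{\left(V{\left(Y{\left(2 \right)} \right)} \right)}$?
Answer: $- i \sqrt{69} \approx - 8.3066 i$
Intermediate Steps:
$Y{\left(m \right)} = -4$
$V{\left(I \right)} = 3 + 6 \sqrt{I}$
$B{\left(F \right)} = i \sqrt{69}$ ($B{\left(F \right)} = \sqrt{-69} = i \sqrt{69}$)
$- B{\left(V{\left(Y{\left(2 \right)} \right)} \right)} = - i \sqrt{69}$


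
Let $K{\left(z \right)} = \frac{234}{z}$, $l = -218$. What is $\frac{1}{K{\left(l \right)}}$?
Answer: $- \frac{109}{117} \approx -0.93162$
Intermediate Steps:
$\frac{1}{K{\left(l \right)}} = \frac{1}{234 \frac{1}{-218}} = \frac{1}{234 \left(- \frac{1}{218}\right)} = \frac{1}{- \frac{117}{109}} = - \frac{109}{117}$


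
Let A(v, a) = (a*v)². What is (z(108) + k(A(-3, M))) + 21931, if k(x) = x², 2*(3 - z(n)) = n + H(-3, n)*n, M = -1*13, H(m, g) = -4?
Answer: 2335537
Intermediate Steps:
M = -13
A(v, a) = a²*v²
z(n) = 3 + 3*n/2 (z(n) = 3 - (n - 4*n)/2 = 3 - (-3)*n/2 = 3 + 3*n/2)
(z(108) + k(A(-3, M))) + 21931 = ((3 + (3/2)*108) + ((-13)²*(-3)²)²) + 21931 = ((3 + 162) + (169*9)²) + 21931 = (165 + 1521²) + 21931 = (165 + 2313441) + 21931 = 2313606 + 21931 = 2335537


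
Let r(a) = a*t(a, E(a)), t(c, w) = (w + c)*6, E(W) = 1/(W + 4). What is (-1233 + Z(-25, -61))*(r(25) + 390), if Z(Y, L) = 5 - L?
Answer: -140285070/29 ≈ -4.8374e+6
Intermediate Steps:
E(W) = 1/(4 + W)
t(c, w) = 6*c + 6*w (t(c, w) = (c + w)*6 = 6*c + 6*w)
r(a) = a*(6*a + 6/(4 + a))
(-1233 + Z(-25, -61))*(r(25) + 390) = (-1233 + (5 - 1*(-61)))*(6*25*(1 + 25*(4 + 25))/(4 + 25) + 390) = (-1233 + (5 + 61))*(6*25*(1 + 25*29)/29 + 390) = (-1233 + 66)*(6*25*(1/29)*(1 + 725) + 390) = -1167*(6*25*(1/29)*726 + 390) = -1167*(108900/29 + 390) = -1167*120210/29 = -140285070/29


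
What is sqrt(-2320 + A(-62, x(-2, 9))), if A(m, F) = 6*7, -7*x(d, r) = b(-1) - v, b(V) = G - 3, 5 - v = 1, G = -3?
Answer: I*sqrt(2278) ≈ 47.728*I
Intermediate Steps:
v = 4 (v = 5 - 1*1 = 5 - 1 = 4)
b(V) = -6 (b(V) = -3 - 3 = -6)
x(d, r) = 10/7 (x(d, r) = -(-6 - 1*4)/7 = -(-6 - 4)/7 = -1/7*(-10) = 10/7)
A(m, F) = 42
sqrt(-2320 + A(-62, x(-2, 9))) = sqrt(-2320 + 42) = sqrt(-2278) = I*sqrt(2278)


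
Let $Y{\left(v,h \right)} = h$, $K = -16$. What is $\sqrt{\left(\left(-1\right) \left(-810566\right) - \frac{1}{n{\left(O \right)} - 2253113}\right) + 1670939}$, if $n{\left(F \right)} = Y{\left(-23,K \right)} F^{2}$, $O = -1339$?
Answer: $\frac{\sqrt{263942316998852481706}}{10313283} \approx 1575.3$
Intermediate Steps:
$n{\left(F \right)} = - 16 F^{2}$
$\sqrt{\left(\left(-1\right) \left(-810566\right) - \frac{1}{n{\left(O \right)} - 2253113}\right) + 1670939} = \sqrt{\left(\left(-1\right) \left(-810566\right) - \frac{1}{- 16 \left(-1339\right)^{2} - 2253113}\right) + 1670939} = \sqrt{\left(810566 - \frac{1}{\left(-16\right) 1792921 - 2253113}\right) + 1670939} = \sqrt{\left(810566 - \frac{1}{-28686736 - 2253113}\right) + 1670939} = \sqrt{\left(810566 - \frac{1}{-30939849}\right) + 1670939} = \sqrt{\left(810566 - - \frac{1}{30939849}\right) + 1670939} = \sqrt{\left(810566 + \frac{1}{30939849}\right) + 1670939} = \sqrt{\frac{25078789644535}{30939849} + 1670939} = \sqrt{\frac{76777389992746}{30939849}} = \frac{\sqrt{263942316998852481706}}{10313283}$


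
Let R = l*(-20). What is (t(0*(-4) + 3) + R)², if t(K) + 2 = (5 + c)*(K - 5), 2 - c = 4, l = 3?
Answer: 4624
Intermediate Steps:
c = -2 (c = 2 - 1*4 = 2 - 4 = -2)
R = -60 (R = 3*(-20) = -60)
t(K) = -17 + 3*K (t(K) = -2 + (5 - 2)*(K - 5) = -2 + 3*(-5 + K) = -2 + (-15 + 3*K) = -17 + 3*K)
(t(0*(-4) + 3) + R)² = ((-17 + 3*(0*(-4) + 3)) - 60)² = ((-17 + 3*(0 + 3)) - 60)² = ((-17 + 3*3) - 60)² = ((-17 + 9) - 60)² = (-8 - 60)² = (-68)² = 4624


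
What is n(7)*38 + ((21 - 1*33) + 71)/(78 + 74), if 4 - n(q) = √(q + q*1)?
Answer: 23163/152 - 38*√14 ≈ 10.205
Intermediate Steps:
n(q) = 4 - √2*√q (n(q) = 4 - √(q + q*1) = 4 - √(q + q) = 4 - √(2*q) = 4 - √2*√q)
n(7)*38 + ((21 - 1*33) + 71)/(78 + 74) = (4 - √2*√7)*38 + ((21 - 1*33) + 71)/(78 + 74) = (4 - √14)*38 + ((21 - 33) + 71)/152 = (152 - 38*√14) + (-12 + 71)*(1/152) = (152 - 38*√14) + 59*(1/152) = (152 - 38*√14) + 59/152 = 23163/152 - 38*√14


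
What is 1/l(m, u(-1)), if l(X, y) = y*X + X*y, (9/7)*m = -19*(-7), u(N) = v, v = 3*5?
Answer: 3/9310 ≈ 0.00032223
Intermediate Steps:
v = 15
u(N) = 15
m = 931/9 (m = 7*(-19*(-7))/9 = (7/9)*133 = 931/9 ≈ 103.44)
l(X, y) = 2*X*y (l(X, y) = X*y + X*y = 2*X*y)
1/l(m, u(-1)) = 1/(2*(931/9)*15) = 1/(9310/3) = 3/9310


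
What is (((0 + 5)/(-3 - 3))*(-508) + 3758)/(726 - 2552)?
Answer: -6272/2739 ≈ -2.2899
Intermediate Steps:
(((0 + 5)/(-3 - 3))*(-508) + 3758)/(726 - 2552) = ((5/(-6))*(-508) + 3758)/(-1826) = ((5*(-1/6))*(-508) + 3758)*(-1/1826) = (-5/6*(-508) + 3758)*(-1/1826) = (1270/3 + 3758)*(-1/1826) = (12544/3)*(-1/1826) = -6272/2739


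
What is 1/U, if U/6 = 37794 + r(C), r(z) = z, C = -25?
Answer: 1/226614 ≈ 4.4128e-6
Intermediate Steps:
U = 226614 (U = 6*(37794 - 25) = 6*37769 = 226614)
1/U = 1/226614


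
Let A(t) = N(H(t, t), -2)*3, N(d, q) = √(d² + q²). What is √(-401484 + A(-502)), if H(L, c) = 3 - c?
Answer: √(-401484 + 3*√255029) ≈ 632.43*I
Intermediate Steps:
A(t) = 3*√(4 + (3 - t)²) (A(t) = √((3 - t)² + (-2)²)*3 = √((3 - t)² + 4)*3 = √(4 + (3 - t)²)*3 = 3*√(4 + (3 - t)²))
√(-401484 + A(-502)) = √(-401484 + 3*√(4 + (-3 - 502)²)) = √(-401484 + 3*√(4 + (-505)²)) = √(-401484 + 3*√(4 + 255025)) = √(-401484 + 3*√255029)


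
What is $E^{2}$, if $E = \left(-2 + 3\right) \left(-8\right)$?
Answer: $64$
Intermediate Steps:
$E = -8$ ($E = 1 \left(-8\right) = -8$)
$E^{2} = \left(-8\right)^{2} = 64$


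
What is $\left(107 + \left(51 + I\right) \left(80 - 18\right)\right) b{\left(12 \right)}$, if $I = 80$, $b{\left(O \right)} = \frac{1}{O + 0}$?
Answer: $\frac{2743}{4} \approx 685.75$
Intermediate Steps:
$b{\left(O \right)} = \frac{1}{O}$
$\left(107 + \left(51 + I\right) \left(80 - 18\right)\right) b{\left(12 \right)} = \frac{107 + \left(51 + 80\right) \left(80 - 18\right)}{12} = \left(107 + 131 \cdot 62\right) \frac{1}{12} = \left(107 + 8122\right) \frac{1}{12} = 8229 \cdot \frac{1}{12} = \frac{2743}{4}$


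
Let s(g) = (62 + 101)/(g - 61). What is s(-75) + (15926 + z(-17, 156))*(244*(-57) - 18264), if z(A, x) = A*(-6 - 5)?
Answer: -70500691459/136 ≈ -5.1839e+8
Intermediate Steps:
z(A, x) = -11*A (z(A, x) = A*(-11) = -11*A)
s(g) = 163/(-61 + g)
s(-75) + (15926 + z(-17, 156))*(244*(-57) - 18264) = 163/(-61 - 75) + (15926 - 11*(-17))*(244*(-57) - 18264) = 163/(-136) + (15926 + 187)*(-13908 - 18264) = 163*(-1/136) + 16113*(-32172) = -163/136 - 518387436 = -70500691459/136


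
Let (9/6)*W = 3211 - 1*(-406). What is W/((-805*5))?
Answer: -7234/12075 ≈ -0.59909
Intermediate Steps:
W = 7234/3 (W = 2*(3211 - 1*(-406))/3 = 2*(3211 + 406)/3 = (2/3)*3617 = 7234/3 ≈ 2411.3)
W/((-805*5)) = 7234/(3*((-805*5))) = (7234/3)/(-4025) = (7234/3)*(-1/4025) = -7234/12075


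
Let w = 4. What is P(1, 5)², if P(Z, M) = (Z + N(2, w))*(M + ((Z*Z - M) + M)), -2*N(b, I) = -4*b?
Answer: 900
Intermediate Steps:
N(b, I) = 2*b (N(b, I) = -(-2)*b = 2*b)
P(Z, M) = (4 + Z)*(M + Z²) (P(Z, M) = (Z + 2*2)*(M + ((Z*Z - M) + M)) = (Z + 4)*(M + ((Z² - M) + M)) = (4 + Z)*(M + Z²))
P(1, 5)² = (1³ + 4*5 + 4*1² + 5*1)² = (1 + 20 + 4*1 + 5)² = (1 + 20 + 4 + 5)² = 30² = 900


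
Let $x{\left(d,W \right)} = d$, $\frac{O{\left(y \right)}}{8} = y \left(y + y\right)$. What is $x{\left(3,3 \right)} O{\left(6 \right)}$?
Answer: $1728$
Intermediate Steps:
$O{\left(y \right)} = 16 y^{2}$ ($O{\left(y \right)} = 8 y \left(y + y\right) = 8 y 2 y = 8 \cdot 2 y^{2} = 16 y^{2}$)
$x{\left(3,3 \right)} O{\left(6 \right)} = 3 \cdot 16 \cdot 6^{2} = 3 \cdot 16 \cdot 36 = 3 \cdot 576 = 1728$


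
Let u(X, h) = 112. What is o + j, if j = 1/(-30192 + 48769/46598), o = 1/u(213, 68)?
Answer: 1401619071/157565861264 ≈ 0.0088954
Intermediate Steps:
o = 1/112 ≈ 0.0089286
j = -46598/1406838047 (j = 1/(-30192 + 48769*(1/46598)) = 1/(-30192 + 48769/46598) = 1/(-1406838047/46598) = -46598/1406838047 ≈ -3.3122e-5)
o + j = 1/112 - 46598/1406838047 = 1401619071/157565861264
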